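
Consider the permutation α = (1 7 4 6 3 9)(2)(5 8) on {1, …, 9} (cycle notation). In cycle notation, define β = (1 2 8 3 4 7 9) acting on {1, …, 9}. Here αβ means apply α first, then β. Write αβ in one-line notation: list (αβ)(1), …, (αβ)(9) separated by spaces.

9 8 1 6 3 4 7 5 2

(αβ)(x) = β(α(x)). Computing each image: β(α(1)) = β(7) = 9, β(α(2)) = β(2) = 8, β(α(3)) = β(9) = 1, β(α(4)) = β(6) = 6, β(α(5)) = β(8) = 3, β(α(6)) = β(3) = 4, β(α(7)) = β(4) = 7, β(α(8)) = β(5) = 5, β(α(9)) = β(1) = 2.
Hence αβ = [9 8 1 6 3 4 7 5 2].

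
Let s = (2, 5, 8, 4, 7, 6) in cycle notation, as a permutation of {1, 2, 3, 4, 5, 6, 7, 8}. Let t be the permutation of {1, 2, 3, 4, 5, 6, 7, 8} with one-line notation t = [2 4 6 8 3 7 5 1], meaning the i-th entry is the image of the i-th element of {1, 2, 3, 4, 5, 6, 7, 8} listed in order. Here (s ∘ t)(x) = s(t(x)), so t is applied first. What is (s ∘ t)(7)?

8

First apply t: t(7) = 5, then s(5) = 8. Thus (s ∘ t)(7) = 8.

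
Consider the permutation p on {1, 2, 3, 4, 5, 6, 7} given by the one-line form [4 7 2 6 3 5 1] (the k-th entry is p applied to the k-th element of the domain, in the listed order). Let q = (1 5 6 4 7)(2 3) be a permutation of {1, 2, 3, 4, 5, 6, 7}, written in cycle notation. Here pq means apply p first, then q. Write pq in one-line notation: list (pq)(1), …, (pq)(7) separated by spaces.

7 1 3 4 2 6 5

(pq)(x) = q(p(x)). Computing each image: q(p(1)) = q(4) = 7, q(p(2)) = q(7) = 1, q(p(3)) = q(2) = 3, q(p(4)) = q(6) = 4, q(p(5)) = q(3) = 2, q(p(6)) = q(5) = 6, q(p(7)) = q(1) = 5.
Hence pq = [7 1 3 4 2 6 5].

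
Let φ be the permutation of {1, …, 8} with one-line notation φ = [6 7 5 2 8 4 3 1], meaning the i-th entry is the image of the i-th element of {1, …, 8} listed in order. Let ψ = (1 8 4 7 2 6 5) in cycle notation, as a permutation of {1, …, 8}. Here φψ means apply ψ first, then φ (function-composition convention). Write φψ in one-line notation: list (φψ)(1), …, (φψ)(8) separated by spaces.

1 4 5 3 6 8 7 2

(φψ)(x) = φ(ψ(x)). Computing each image: φ(ψ(1)) = φ(8) = 1, φ(ψ(2)) = φ(6) = 4, φ(ψ(3)) = φ(3) = 5, φ(ψ(4)) = φ(7) = 3, φ(ψ(5)) = φ(1) = 6, φ(ψ(6)) = φ(5) = 8, φ(ψ(7)) = φ(2) = 7, φ(ψ(8)) = φ(4) = 2.
Hence φψ = [1 4 5 3 6 8 7 2].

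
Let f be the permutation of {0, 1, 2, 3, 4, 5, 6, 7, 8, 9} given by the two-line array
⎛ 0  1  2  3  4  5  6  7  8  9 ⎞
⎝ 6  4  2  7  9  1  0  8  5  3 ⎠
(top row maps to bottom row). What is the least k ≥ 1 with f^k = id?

Decomposing into disjoint cycles gives cycle lengths 7, 2, 1.
Since disjoint cycles commute, ord(f) = lcm(7, 2) = 14.

14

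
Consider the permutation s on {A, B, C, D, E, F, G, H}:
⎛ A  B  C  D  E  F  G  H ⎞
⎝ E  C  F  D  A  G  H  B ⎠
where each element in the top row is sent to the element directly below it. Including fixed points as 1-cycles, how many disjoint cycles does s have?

3

The cycle decomposition is (A E)(B C F G H)(D), which has 3 cycles (counting 1-cycles).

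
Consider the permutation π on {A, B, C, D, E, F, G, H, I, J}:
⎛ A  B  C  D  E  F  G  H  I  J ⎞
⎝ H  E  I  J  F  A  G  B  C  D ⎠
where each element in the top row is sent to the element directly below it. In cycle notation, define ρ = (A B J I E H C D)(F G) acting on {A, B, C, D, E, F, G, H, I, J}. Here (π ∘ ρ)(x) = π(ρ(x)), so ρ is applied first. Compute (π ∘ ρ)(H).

(π ∘ ρ)(H) = π(ρ(H)). ρ(H) = C, then π(C) = I. So (π ∘ ρ)(H) = I.

I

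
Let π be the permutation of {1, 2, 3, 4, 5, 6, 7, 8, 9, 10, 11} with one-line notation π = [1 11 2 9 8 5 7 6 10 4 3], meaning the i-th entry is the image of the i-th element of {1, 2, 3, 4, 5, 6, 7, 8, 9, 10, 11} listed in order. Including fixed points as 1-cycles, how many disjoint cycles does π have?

The cycle decomposition is (1)(2, 11, 3)(4, 9, 10)(5, 8, 6)(7), which has 5 cycles (counting 1-cycles).

5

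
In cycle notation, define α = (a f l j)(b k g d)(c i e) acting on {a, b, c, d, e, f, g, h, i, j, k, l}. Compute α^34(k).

d

k lies in the 4-cycle (b k g d).
On a 4-cycle, α^4 is the identity, so α^34 = α^2 there (34 ≡ 2 mod 4).
Stepping 2 places around the cycle: k → g → d.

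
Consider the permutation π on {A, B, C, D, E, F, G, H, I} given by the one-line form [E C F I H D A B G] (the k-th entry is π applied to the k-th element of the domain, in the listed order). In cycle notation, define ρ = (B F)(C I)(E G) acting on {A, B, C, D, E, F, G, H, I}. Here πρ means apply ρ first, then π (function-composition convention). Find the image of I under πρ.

First apply ρ: ρ(I) = C, then π(C) = F. Thus (πρ)(I) = F.

F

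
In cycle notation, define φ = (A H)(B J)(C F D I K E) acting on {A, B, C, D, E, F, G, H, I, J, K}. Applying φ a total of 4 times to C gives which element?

C lies in the 6-cycle (C F D I K E).
Advancing 4 steps from C: C → F → D → I → K.

K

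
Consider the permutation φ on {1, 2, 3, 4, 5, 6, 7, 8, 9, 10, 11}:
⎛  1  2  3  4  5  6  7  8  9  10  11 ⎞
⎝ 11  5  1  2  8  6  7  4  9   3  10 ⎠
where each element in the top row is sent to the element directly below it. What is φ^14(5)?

Tracing 5 → 8 → … returns to 5 after 4 steps, so 5 lies in a 4-cycle (2 5 8 4).
On a 4-cycle, φ^4 is the identity, so φ^14 = φ^2 there (14 ≡ 2 mod 4).
Stepping 2 places around the cycle: 5 → 8 → 4.

4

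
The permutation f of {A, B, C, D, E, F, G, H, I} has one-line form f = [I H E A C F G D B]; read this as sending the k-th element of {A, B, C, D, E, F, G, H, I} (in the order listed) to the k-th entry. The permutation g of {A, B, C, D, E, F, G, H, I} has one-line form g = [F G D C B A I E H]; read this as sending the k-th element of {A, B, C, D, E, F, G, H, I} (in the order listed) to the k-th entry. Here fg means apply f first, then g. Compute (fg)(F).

A

f(F) = F, then g(F) = A; composing gives (fg)(F) = A.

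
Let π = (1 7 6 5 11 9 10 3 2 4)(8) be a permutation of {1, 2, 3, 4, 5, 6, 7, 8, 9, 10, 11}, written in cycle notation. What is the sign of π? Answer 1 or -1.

-1

The cycle lengths are 10, 1.
A cycle is odd iff its length is even; π has 1 even-length cycle, so sgn(π) = (−1)^1 and π is odd.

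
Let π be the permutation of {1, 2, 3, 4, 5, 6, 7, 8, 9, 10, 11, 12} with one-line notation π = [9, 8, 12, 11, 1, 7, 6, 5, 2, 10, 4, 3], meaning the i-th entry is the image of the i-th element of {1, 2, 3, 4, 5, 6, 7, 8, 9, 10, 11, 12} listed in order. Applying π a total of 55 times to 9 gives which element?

Tracing 9 → 2 → … returns to 9 after 5 steps, so 9 lies in a 5-cycle (1, 9, 2, 8, 5).
Since the cycle has length 5, π^55 acts on it the same as π^0 (55 mod 5 = 0).
So π^55(9) = 9.

9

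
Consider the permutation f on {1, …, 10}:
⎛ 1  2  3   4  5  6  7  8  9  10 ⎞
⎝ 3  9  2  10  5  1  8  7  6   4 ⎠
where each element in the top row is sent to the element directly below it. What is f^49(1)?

6

Tracing 1 → 3 → … returns to 1 after 5 steps, so 1 lies in a 5-cycle (1 3 2 9 6).
Since the cycle has length 5, f^49 acts on it the same as f^4 (49 mod 5 = 4).
Advancing 4 steps from 1: 1 → 3 → 2 → 9 → 6.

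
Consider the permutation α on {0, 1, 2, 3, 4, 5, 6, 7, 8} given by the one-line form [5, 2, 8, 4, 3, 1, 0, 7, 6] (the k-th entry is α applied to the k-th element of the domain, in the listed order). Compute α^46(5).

Tracing 5 → 1 → … returns to 5 after 6 steps, so 5 lies in a 6-cycle (0 5 1 2 8 6).
Since the cycle has length 6, α^46 acts on it the same as α^4 (46 mod 6 = 4).
Advancing 4 steps from 5: 5 → 1 → 2 → 8 → 6.

6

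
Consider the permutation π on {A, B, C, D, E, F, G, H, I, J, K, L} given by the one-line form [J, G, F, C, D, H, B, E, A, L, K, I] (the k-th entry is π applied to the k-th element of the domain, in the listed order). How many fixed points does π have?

1

The fixed points (elements with π(x) = x) are {K}, so there is 1.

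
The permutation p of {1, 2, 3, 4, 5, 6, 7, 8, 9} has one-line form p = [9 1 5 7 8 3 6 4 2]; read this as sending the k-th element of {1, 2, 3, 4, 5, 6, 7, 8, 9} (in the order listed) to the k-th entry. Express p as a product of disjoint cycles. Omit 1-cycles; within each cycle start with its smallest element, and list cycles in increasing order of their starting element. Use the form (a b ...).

Start at 1 and follow images: 1 → 9 → 2 → 1, giving the cycle (1 9 2).
Repeating from the next unused element and collecting all non-trivial cycles gives (1 9 2)(3 5 8 4 7 6).

(1 9 2)(3 5 8 4 7 6)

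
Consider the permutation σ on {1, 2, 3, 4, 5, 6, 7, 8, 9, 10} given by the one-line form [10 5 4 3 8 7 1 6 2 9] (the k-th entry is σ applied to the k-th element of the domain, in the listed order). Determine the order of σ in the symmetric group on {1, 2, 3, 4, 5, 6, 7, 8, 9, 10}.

8

Writing σ as disjoint cycles, the cycle lengths are 8, 2.
Since disjoint cycles commute, ord(σ) = lcm(8, 2) = 8.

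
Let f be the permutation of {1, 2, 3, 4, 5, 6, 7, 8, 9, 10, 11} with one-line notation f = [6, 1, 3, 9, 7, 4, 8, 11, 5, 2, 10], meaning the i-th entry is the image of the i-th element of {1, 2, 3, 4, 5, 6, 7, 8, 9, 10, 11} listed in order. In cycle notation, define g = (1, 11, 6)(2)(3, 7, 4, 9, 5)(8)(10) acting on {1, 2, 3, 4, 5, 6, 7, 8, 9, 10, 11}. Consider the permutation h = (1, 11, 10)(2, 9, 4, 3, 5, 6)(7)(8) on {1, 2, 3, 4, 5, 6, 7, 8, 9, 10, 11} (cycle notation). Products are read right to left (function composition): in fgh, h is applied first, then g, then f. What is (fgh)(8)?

11

Apply the permutations in order: h(8) = 8, then g(8) = 8, then f(8) = 11. So (fgh)(8) = 11.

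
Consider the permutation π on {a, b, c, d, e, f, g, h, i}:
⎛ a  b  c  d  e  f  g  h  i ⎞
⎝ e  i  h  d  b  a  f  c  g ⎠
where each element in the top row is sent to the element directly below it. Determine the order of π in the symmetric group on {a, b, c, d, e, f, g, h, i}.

Decomposing into disjoint cycles gives cycle lengths 6, 2, 1.
The order of π is the least common multiple of its cycle lengths: lcm(6, 2) = 6.

6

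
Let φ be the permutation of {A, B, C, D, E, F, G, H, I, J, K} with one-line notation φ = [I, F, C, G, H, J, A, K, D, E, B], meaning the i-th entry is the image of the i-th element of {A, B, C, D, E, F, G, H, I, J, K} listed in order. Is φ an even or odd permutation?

In disjoint-cycle form the cycle lengths are 6, 4, 1.
A cycle is odd iff its length is even; φ has 2 even-length cycles, so sgn(φ) = (−1)^2 and φ is even.

even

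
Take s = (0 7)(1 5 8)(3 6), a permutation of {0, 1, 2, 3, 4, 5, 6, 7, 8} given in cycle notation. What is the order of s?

6

The cycle type of s is (3, 2, 2, 1, 1).
The order is lcm(3, 2, 2) = 6.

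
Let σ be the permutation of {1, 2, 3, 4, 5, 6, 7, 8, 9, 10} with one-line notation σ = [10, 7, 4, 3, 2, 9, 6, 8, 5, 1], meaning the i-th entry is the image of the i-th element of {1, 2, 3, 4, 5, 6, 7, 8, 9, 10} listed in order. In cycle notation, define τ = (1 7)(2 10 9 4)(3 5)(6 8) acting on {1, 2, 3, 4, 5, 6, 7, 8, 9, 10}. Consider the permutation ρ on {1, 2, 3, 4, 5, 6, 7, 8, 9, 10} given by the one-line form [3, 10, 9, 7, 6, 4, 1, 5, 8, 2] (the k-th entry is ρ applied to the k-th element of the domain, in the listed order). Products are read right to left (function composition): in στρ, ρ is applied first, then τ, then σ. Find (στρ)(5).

8

(στρ)(5) = σ(τ(ρ(5))). ρ(5) = 6, then τ(6) = 8, then σ(8) = 8, so the result is 8.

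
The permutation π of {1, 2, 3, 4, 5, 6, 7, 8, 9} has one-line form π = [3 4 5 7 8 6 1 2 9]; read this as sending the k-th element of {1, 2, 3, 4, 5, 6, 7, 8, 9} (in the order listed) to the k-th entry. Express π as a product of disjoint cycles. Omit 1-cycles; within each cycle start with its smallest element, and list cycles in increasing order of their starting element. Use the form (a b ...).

(1 3 5 8 2 4 7)

Start at 1 and follow images: 1 → 3 → 5 → 8 → 2 → 4 → 7 → 1, giving the cycle (1 3 5 8 2 4 7).
Repeating from the next unused element and collecting all non-trivial cycles gives (1 3 5 8 2 4 7).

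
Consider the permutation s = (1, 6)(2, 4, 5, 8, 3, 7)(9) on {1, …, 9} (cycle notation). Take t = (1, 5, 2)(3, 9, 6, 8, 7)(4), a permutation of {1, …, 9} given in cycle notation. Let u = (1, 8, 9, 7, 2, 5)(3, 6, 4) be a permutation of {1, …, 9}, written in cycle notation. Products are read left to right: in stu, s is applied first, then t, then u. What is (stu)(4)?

Apply the permutations in order: s(4) = 5, then t(5) = 2, then u(2) = 5. So (stu)(4) = 5.

5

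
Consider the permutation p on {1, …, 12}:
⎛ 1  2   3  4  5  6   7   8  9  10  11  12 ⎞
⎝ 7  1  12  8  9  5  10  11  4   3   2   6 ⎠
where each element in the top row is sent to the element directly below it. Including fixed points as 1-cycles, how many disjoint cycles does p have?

The cycle decomposition is (1 7 10 3 12 6 5 9 4 8 11 2), which has 1 cycle (counting 1-cycles).

1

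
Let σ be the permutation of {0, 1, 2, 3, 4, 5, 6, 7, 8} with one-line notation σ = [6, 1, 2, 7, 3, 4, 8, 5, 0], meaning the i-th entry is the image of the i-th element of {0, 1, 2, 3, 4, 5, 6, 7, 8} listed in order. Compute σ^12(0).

Tracing 0 → 6 → … returns to 0 after 3 steps, so 0 lies in a 3-cycle (0, 6, 8).
Since the cycle has length 3, σ^12 acts on it the same as σ^0 (12 mod 3 = 0).
So σ^12(0) = 0.

0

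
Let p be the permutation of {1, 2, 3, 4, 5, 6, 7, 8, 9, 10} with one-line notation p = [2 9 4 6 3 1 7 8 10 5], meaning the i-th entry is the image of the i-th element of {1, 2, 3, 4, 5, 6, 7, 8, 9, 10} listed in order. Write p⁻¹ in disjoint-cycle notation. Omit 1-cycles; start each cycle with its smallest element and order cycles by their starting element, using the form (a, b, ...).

The cycle decomposition of p is (1, 2, 9, 10, 5, 3, 4, 6).
The inverse reverses every cycle; in canonical form, p⁻¹ = (1, 6, 4, 3, 5, 10, 9, 2).

(1, 6, 4, 3, 5, 10, 9, 2)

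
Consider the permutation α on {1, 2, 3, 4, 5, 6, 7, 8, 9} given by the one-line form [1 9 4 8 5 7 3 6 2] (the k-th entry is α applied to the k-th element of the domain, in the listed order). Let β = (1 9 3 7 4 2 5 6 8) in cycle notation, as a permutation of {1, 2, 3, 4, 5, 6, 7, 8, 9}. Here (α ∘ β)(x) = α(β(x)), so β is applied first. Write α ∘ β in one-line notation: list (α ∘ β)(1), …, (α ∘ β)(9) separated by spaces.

2 5 3 9 7 6 8 1 4

(α ∘ β)(x) = α(β(x)). Computing each image: α(β(1)) = α(9) = 2, α(β(2)) = α(5) = 5, α(β(3)) = α(7) = 3, α(β(4)) = α(2) = 9, α(β(5)) = α(6) = 7, α(β(6)) = α(8) = 6, α(β(7)) = α(4) = 8, α(β(8)) = α(1) = 1, α(β(9)) = α(3) = 4.
Hence α ∘ β = [2 5 3 9 7 6 8 1 4].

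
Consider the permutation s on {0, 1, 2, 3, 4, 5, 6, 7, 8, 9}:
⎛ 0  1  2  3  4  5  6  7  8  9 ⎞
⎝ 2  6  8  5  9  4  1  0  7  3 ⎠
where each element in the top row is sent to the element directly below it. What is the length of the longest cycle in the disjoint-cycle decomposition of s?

Decomposing into disjoint cycles gives (0, 2, 8, 7)(1, 6)(3, 5, 4, 9); the longest has length 4.

4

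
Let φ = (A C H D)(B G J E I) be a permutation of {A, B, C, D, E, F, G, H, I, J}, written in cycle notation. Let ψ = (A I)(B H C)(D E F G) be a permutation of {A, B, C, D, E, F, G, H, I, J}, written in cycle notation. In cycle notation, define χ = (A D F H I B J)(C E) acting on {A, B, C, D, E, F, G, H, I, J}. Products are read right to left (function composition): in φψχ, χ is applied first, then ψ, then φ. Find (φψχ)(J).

B

Chase J: χ(J) = A; ψ(A) = I; φ(I) = B. Hence (φψχ)(J) = B.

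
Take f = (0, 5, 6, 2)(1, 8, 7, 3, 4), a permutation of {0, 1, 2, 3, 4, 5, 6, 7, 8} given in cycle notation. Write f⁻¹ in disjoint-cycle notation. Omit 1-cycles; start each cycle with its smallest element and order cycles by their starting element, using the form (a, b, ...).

The inverse reverses each cycle.
Reversing each cycle of f and rotating so the smallest element leads gives (0, 2, 6, 5)(1, 4, 3, 7, 8).

(0, 2, 6, 5)(1, 4, 3, 7, 8)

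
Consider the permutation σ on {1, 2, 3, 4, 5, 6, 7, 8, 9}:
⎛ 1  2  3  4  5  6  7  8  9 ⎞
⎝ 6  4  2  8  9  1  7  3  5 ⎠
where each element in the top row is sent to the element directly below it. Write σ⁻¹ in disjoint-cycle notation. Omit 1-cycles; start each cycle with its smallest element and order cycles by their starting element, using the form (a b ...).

(1 6)(2 3 8 4)(5 9)

The cycle decomposition of σ is (1 6)(2 4 8 3)(5 9).
The inverse reverses every cycle; in canonical form, σ⁻¹ = (1 6)(2 3 8 4)(5 9).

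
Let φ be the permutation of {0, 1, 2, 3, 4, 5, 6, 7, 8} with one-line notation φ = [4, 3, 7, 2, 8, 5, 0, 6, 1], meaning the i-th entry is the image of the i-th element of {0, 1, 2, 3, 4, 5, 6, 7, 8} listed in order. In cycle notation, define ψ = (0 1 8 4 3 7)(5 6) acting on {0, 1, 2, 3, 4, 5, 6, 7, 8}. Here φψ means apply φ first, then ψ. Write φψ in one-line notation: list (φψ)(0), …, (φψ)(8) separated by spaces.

3 7 0 2 4 6 1 5 8

Chase each element through φ then ψ: 0 → 4 → 3; 1 → 3 → 7; 2 → 7 → 0; 3 → 2 → 2; 4 → 8 → 4; 5 → 5 → 6; 6 → 0 → 1; 7 → 6 → 5; 8 → 1 → 8.
Collecting the images, φψ = [3 7 0 2 4 6 1 5 8].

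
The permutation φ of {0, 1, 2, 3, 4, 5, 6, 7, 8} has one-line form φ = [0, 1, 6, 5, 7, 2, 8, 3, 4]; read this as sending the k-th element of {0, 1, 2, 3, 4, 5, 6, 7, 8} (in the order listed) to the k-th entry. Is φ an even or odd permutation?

In disjoint-cycle form the cycle lengths are 7, 1, 1.
A cycle of length ℓ contributes ℓ−1 transpositions, so φ is a product of 6 transpositions — even.

even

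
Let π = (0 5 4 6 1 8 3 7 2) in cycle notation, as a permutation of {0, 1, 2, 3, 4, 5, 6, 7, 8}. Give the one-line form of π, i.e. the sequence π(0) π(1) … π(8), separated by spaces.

Reading each image from the cycles: 0→5, 1→8, 2→0, 3→7, 4→6, 5→4, 6→1, 7→2, 8→3.
So the one-line form is 5 8 0 7 6 4 1 2 3.

5 8 0 7 6 4 1 2 3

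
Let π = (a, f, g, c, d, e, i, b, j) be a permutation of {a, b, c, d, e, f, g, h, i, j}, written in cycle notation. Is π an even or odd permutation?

even

The cycle lengths are 9, 1.
A cycle is odd iff its length is even; π has 0 even-length cycles, so sgn(π) = (−1)^0 and π is even.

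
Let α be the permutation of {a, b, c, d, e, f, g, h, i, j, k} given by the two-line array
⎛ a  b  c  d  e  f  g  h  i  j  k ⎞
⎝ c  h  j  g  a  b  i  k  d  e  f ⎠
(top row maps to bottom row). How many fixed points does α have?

0

No element satisfies α(x) = x, so there are 0 fixed points.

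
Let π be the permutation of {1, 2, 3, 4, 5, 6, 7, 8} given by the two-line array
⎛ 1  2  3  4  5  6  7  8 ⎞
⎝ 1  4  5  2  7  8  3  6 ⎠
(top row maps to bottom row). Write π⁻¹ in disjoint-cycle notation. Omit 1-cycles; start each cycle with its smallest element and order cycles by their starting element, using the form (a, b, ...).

(2, 4)(3, 7, 5)(6, 8)

First write π in disjoint cycles: (2, 4)(3, 5, 7)(6, 8).
The inverse reverses every cycle; in canonical form, π⁻¹ = (2, 4)(3, 7, 5)(6, 8).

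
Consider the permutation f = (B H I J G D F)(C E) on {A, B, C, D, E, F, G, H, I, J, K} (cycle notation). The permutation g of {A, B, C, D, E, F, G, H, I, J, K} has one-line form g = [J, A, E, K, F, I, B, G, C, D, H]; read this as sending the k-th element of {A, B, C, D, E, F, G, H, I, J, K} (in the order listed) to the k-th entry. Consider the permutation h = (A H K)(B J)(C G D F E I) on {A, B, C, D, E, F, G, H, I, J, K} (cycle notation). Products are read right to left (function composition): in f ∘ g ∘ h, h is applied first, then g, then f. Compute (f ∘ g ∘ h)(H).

I

(f ∘ g ∘ h)(H) = f(g(h(H))). h(H) = K, then g(K) = H, then f(H) = I, so the result is I.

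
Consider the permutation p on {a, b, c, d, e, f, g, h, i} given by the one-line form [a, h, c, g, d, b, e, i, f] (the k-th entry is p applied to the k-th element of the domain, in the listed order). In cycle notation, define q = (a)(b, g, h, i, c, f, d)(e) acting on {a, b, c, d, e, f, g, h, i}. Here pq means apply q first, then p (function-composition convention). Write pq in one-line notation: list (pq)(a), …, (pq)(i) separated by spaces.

a e b h d g i f c

For each element, apply q then p: a → a → a; b → g → e; c → f → b; d → b → h; e → e → d; f → d → g; g → h → i; h → i → f; i → c → c.
Collecting the images, pq = [a e b h d g i f c].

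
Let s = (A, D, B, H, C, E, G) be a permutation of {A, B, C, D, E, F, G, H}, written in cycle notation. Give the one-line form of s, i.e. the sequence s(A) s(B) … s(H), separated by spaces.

D H E B G F A C

Image by image: A↦D, B↦H, C↦E, D↦B, E↦G, F↦F, G↦A, H↦C.
Listing these in domain order gives D H E B G F A C.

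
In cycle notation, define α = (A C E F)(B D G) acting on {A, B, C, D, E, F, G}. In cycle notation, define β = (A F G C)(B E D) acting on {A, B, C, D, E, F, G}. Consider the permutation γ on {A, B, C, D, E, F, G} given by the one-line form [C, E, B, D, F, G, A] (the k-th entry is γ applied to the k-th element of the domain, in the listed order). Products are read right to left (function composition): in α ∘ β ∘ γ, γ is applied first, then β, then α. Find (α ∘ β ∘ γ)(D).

D

Chase D: γ(D) = D; β(D) = B; α(B) = D. Hence (α ∘ β ∘ γ)(D) = D.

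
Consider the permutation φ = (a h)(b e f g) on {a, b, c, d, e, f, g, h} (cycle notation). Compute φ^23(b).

g

b lies in the 4-cycle (b e f g).
Since the cycle has length 4, φ^23 acts on it the same as φ^3 (23 mod 4 = 3).
Stepping 3 places around the cycle: b → e → f → g.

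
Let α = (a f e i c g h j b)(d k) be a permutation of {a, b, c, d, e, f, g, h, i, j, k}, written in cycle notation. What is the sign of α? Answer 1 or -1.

-1

The cycle lengths are 9, 2.
A cycle of length ℓ contributes ℓ−1 transpositions, so α is a product of 8 + 1 = 9 transpositions — odd.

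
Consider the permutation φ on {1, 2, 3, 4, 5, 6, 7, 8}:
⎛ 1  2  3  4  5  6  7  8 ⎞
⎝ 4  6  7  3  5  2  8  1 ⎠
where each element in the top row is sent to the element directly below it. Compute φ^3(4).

Tracing 4 → 3 → … returns to 4 after 5 steps, so 4 lies in a 5-cycle (1 4 3 7 8).
Stepping 3 places around the cycle: 4 → 3 → 7 → 8.

8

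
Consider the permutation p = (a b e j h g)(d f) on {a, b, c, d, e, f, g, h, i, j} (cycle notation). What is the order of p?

6

The cycle type of p is (6, 2, 1, 1).
The order of p is the least common multiple of its cycle lengths: lcm(6, 2) = 6.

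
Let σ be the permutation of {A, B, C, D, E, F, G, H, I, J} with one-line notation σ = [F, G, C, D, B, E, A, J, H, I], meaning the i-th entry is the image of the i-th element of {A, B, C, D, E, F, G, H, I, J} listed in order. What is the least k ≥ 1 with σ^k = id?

15

The disjoint-cycle form of σ has cycle lengths 5, 3, 1, 1.
Since disjoint cycles commute, ord(σ) = lcm(5, 3) = 15.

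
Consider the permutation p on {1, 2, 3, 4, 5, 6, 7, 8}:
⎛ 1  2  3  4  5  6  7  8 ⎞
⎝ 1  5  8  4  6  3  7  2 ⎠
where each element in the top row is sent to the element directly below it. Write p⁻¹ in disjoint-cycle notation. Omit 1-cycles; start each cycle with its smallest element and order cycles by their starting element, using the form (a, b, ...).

(2, 8, 3, 6, 5)

First write p in disjoint cycles: (2, 5, 6, 3, 8).
Reversing each cycle (and rotating so the smallest element leads) gives p⁻¹ = (2, 8, 3, 6, 5).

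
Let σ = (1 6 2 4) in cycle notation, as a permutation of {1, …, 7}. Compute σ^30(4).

6

4 lies in the 4-cycle (1 6 2 4).
Powers repeat with period 4 on this cycle, and 30 mod 4 = 2, so σ^30(4) = σ^2(4).
Advancing 2 steps from 4: 4 → 1 → 6.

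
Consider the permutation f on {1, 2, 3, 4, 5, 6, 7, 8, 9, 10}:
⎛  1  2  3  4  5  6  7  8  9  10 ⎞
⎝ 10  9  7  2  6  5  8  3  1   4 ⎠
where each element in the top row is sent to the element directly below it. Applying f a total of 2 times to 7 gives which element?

3

Tracing 7 → 8 → … returns to 7 after 3 steps, so 7 lies in a 3-cycle (3 7 8).
Advancing 2 steps from 7: 7 → 8 → 3.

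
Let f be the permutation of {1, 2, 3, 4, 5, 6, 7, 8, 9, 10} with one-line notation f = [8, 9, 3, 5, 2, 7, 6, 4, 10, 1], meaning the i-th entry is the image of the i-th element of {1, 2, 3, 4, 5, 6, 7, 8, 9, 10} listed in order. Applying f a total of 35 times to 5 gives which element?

Tracing 5 → 2 → … returns to 5 after 7 steps, so 5 lies in a 7-cycle (1 8 4 5 2 9 10).
Powers repeat with period 7 on this cycle, and 35 mod 7 = 0, so f^35(5) = f^0(5).
So f^35(5) = 5.

5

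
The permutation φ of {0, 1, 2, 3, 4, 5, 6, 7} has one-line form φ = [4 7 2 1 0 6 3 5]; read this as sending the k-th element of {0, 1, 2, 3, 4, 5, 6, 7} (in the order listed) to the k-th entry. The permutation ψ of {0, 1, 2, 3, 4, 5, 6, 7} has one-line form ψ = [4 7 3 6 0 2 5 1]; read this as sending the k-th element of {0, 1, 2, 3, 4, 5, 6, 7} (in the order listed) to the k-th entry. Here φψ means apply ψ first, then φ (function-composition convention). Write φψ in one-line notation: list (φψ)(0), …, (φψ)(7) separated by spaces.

For each element, apply ψ then φ: 0 → 4 → 0; 1 → 7 → 5; 2 → 3 → 1; 3 → 6 → 3; 4 → 0 → 4; 5 → 2 → 2; 6 → 5 → 6; 7 → 1 → 7.
So φψ in one-line form is 0 5 1 3 4 2 6 7.

0 5 1 3 4 2 6 7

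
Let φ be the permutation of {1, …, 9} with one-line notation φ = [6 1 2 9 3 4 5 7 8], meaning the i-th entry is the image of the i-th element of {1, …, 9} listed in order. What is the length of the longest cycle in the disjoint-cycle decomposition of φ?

9

Decomposing into disjoint cycles gives (1 6 4 9 8 7 5 3 2); the longest has length 9.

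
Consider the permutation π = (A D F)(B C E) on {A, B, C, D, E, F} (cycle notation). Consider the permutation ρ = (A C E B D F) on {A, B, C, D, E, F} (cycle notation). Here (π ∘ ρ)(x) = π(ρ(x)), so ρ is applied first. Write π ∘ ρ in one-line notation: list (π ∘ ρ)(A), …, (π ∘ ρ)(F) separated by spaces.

E F B A C D

(π ∘ ρ)(x) = π(ρ(x)). Computing each image: π(ρ(A)) = π(C) = E, π(ρ(B)) = π(D) = F, π(ρ(C)) = π(E) = B, π(ρ(D)) = π(F) = A, π(ρ(E)) = π(B) = C, π(ρ(F)) = π(A) = D.
Hence π ∘ ρ = [E F B A C D].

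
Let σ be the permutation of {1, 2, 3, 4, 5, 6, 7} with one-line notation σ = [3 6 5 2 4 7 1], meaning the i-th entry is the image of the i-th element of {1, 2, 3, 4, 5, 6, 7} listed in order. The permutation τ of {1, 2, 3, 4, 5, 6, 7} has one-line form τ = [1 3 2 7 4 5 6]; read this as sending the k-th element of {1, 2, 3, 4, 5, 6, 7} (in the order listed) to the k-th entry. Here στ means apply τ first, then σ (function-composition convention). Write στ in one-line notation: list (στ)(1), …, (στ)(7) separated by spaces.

3 5 6 1 2 4 7

(στ)(x) = σ(τ(x)). Computing each image: σ(τ(1)) = σ(1) = 3, σ(τ(2)) = σ(3) = 5, σ(τ(3)) = σ(2) = 6, σ(τ(4)) = σ(7) = 1, σ(τ(5)) = σ(4) = 2, σ(τ(6)) = σ(5) = 4, σ(τ(7)) = σ(6) = 7.
Hence στ = [3 5 6 1 2 4 7].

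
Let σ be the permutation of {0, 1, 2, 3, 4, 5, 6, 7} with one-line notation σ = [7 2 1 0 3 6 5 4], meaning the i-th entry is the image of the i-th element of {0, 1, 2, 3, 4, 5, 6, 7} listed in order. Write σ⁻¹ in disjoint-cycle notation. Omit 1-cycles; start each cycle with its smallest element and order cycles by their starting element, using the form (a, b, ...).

The cycle decomposition of σ is (0, 7, 4, 3)(1, 2)(5, 6).
The inverse reverses every cycle; in canonical form, σ⁻¹ = (0, 3, 4, 7)(1, 2)(5, 6).

(0, 3, 4, 7)(1, 2)(5, 6)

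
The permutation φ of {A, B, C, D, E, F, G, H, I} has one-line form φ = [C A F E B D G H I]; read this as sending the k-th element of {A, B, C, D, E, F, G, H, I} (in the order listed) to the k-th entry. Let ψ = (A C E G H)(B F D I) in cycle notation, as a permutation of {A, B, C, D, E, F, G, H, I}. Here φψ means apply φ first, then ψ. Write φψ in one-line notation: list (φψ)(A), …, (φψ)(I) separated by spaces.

(φψ)(x) = ψ(φ(x)). Computing each image: ψ(φ(A)) = ψ(C) = E, ψ(φ(B)) = ψ(A) = C, ψ(φ(C)) = ψ(F) = D, ψ(φ(D)) = ψ(E) = G, ψ(φ(E)) = ψ(B) = F, ψ(φ(F)) = ψ(D) = I, ψ(φ(G)) = ψ(G) = H, ψ(φ(H)) = ψ(H) = A, ψ(φ(I)) = ψ(I) = B.
Hence φψ = [E C D G F I H A B].

E C D G F I H A B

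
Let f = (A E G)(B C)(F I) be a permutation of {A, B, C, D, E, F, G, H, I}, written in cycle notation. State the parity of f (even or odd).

even

The cycle lengths are 3, 2, 2, 1, 1.
A cycle is odd iff its length is even; f has 2 even-length cycles, so sgn(f) = (−1)^2 and f is even.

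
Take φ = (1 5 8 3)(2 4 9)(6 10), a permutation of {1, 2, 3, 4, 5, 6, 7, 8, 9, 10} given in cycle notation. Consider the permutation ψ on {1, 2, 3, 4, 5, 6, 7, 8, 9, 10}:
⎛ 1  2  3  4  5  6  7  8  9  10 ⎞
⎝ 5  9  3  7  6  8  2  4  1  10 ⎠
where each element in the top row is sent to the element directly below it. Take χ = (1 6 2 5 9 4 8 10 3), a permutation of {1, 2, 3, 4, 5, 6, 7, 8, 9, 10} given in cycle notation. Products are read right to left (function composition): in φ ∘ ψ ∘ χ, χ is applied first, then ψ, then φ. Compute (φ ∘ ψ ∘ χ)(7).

(φ ∘ ψ ∘ χ)(7) = φ(ψ(χ(7))). χ(7) = 7, then ψ(7) = 2, then φ(2) = 4, so the result is 4.

4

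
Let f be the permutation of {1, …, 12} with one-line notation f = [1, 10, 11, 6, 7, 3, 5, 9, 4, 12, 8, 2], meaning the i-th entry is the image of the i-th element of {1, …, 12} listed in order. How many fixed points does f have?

1

The fixed points (elements with f(x) = x) are {1}, so there is 1.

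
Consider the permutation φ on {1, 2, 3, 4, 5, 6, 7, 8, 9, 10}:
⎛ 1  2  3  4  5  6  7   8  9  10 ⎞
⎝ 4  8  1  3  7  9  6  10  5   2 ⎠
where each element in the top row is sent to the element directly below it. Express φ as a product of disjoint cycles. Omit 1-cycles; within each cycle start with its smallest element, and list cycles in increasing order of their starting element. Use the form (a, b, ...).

(1, 4, 3)(2, 8, 10)(5, 7, 6, 9)

Start at 1 and follow images: 1 → 4 → 3 → 1, giving the cycle (1, 4, 3).
Repeating from the next unused element and collecting all non-trivial cycles gives (1, 4, 3)(2, 8, 10)(5, 7, 6, 9).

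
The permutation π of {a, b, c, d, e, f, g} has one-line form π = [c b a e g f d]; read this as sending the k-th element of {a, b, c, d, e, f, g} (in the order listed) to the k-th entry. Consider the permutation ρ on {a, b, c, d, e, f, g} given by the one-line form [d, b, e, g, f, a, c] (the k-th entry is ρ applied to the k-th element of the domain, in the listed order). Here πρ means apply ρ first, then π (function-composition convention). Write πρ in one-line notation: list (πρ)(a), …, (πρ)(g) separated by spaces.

e b g d f c a

(πρ)(x) = π(ρ(x)). Computing each image: π(ρ(a)) = π(d) = e, π(ρ(b)) = π(b) = b, π(ρ(c)) = π(e) = g, π(ρ(d)) = π(g) = d, π(ρ(e)) = π(f) = f, π(ρ(f)) = π(a) = c, π(ρ(g)) = π(c) = a.
Hence πρ = [e b g d f c a].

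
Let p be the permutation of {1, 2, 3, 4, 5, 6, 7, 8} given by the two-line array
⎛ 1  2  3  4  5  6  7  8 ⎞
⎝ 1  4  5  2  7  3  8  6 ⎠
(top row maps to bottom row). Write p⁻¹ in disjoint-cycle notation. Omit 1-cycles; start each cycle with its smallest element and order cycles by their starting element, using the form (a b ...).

(2 4)(3 6 8 7 5)

First write p in disjoint cycles: (2 4)(3 5 7 8 6).
Reversing each cycle (and rotating so the smallest element leads) gives p⁻¹ = (2 4)(3 6 8 7 5).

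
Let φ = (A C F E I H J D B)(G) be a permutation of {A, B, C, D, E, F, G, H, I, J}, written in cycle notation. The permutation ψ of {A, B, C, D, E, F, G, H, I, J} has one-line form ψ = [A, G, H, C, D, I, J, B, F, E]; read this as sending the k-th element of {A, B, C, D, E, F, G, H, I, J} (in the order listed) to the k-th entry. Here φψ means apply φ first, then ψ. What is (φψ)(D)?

G

φ(D) = B, then ψ(B) = G; composing gives (φψ)(D) = G.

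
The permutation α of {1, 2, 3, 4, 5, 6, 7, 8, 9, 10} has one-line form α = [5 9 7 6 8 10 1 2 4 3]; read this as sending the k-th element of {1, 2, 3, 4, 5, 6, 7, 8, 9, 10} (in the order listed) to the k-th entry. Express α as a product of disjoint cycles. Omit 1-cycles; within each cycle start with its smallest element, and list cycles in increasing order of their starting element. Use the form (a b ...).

(1 5 8 2 9 4 6 10 3 7)

Iterating α from 1 gives 1 → 5 → 8 → 2 → 9 → 4 → 6 → 10 → 3 → 7 → 1; that is the 10-cycle (1 5 8 2 9 4 6 10 3 7).
Repeating from the next unused element and collecting all non-trivial cycles gives (1 5 8 2 9 4 6 10 3 7).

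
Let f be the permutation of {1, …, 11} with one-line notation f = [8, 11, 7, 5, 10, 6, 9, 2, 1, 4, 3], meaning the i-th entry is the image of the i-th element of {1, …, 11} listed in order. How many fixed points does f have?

1

The fixed points (elements with f(x) = x) are {6}, so there is 1.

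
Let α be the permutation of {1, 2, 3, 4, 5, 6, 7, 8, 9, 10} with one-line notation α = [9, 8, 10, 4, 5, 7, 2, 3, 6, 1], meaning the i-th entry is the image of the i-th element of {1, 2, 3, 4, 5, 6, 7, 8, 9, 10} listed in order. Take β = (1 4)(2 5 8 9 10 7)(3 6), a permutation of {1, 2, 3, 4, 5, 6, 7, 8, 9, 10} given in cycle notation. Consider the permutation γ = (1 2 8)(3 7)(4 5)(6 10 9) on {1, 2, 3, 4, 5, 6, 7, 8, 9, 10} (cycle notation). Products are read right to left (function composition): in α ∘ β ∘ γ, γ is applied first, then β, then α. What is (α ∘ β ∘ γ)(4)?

Chase 4: γ(4) = 5; β(5) = 8; α(8) = 3. Hence (α ∘ β ∘ γ)(4) = 3.

3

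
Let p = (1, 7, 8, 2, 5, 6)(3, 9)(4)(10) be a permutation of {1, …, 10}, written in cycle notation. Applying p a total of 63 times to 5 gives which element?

7

5 lies in the 6-cycle (1, 7, 8, 2, 5, 6).
Since the cycle has length 6, p^63 acts on it the same as p^3 (63 mod 6 = 3).
Stepping 3 places around the cycle: 5 → 6 → 1 → 7.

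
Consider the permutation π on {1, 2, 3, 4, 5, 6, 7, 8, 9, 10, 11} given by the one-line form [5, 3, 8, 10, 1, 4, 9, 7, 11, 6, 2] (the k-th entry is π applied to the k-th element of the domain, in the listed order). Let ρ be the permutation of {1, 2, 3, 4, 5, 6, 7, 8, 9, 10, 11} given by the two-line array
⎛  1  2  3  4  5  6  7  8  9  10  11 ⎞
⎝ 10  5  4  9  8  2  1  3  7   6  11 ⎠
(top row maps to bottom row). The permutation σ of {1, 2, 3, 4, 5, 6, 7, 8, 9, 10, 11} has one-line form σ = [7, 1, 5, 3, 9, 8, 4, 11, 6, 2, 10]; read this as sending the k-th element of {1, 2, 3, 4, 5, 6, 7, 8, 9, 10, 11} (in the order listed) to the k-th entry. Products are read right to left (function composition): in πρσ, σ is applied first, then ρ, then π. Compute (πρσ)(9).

Apply the permutations in order: σ(9) = 6, then ρ(6) = 2, then π(2) = 3. So (πρσ)(9) = 3.

3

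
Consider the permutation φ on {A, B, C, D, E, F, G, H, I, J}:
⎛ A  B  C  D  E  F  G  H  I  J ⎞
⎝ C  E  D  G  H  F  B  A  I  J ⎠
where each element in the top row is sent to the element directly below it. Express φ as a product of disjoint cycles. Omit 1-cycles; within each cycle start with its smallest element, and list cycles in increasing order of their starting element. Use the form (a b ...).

Start at A and follow images: A → C → D → G → B → E → H → A, giving the cycle (A C D G B E H).
Repeating from the next unused element and collecting all non-trivial cycles gives (A C D G B E H).

(A C D G B E H)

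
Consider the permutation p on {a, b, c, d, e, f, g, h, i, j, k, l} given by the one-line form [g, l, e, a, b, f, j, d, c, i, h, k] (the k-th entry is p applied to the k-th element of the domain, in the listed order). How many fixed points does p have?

1

The fixed points (elements with p(x) = x) are {f}, so there is 1.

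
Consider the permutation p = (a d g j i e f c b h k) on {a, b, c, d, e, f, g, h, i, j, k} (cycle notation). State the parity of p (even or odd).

The cycle lengths are 11.
A cycle is odd iff its length is even; p has 0 even-length cycles, so sgn(p) = (−1)^0 and p is even.

even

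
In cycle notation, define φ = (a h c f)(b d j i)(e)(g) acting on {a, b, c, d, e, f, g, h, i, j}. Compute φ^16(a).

a lies in the 4-cycle (a h c f).
On a 4-cycle, φ^4 is the identity, so φ^16 = φ^0 there (16 ≡ 0 mod 4).
So φ^16(a) = a.

a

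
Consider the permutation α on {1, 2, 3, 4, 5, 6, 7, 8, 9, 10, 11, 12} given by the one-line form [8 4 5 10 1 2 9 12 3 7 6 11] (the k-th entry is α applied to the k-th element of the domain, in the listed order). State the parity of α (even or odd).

In disjoint-cycle form the cycle lengths are 12.
A cycle is odd iff its length is even; α has 1 even-length cycle, so sgn(α) = (−1)^1 and α is odd.

odd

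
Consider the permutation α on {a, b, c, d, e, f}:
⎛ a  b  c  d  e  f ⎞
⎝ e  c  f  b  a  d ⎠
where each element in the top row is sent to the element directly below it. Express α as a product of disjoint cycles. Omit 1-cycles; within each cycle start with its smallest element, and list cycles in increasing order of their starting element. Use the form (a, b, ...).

Start at a and follow images: a → e → a, giving the cycle (a, e).
Repeating from the next unused element and collecting all non-trivial cycles gives (a, e)(b, c, f, d).

(a, e)(b, c, f, d)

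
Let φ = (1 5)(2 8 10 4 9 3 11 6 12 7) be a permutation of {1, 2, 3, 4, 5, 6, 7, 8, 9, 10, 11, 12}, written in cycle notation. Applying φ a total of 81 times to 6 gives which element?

12

6 lies in the 10-cycle (2 8 10 4 9 3 11 6 12 7).
On a 10-cycle, φ^10 is the identity, so φ^81 = φ^1 there (81 ≡ 1 mod 10).
Advancing 1 step from 6: 6 → 12.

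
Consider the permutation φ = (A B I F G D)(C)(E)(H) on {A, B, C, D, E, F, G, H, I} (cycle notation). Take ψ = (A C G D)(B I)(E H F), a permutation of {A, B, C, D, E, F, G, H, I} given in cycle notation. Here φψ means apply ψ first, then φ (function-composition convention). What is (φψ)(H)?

(φψ)(H) = φ(ψ(H)). ψ(H) = F, then φ(F) = G. So (φψ)(H) = G.

G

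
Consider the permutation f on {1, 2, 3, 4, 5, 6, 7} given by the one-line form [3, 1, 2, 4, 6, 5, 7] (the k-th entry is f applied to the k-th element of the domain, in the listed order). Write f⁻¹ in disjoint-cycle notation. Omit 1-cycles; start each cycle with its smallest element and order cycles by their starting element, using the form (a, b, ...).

(1, 2, 3)(5, 6)

First write f in disjoint cycles: (1, 3, 2)(5, 6).
Reversing each cycle (and rotating so the smallest element leads) gives f⁻¹ = (1, 2, 3)(5, 6).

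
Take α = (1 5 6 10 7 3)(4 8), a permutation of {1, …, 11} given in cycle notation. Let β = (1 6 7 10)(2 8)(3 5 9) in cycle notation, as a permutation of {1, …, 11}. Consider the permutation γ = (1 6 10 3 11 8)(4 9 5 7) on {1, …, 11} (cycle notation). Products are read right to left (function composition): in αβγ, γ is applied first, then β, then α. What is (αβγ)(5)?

7

(αβγ)(5) = α(β(γ(5))). γ(5) = 7, then β(7) = 10, then α(10) = 7, so the result is 7.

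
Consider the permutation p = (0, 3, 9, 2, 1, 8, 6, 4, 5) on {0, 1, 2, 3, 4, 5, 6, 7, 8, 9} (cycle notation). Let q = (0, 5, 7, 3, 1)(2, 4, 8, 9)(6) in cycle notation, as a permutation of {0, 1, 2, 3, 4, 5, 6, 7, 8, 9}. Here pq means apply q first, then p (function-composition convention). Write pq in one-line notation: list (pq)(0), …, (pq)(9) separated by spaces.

0 3 5 8 6 7 4 9 2 1

(pq)(x) = p(q(x)). Computing each image: p(q(0)) = p(5) = 0, p(q(1)) = p(0) = 3, p(q(2)) = p(4) = 5, p(q(3)) = p(1) = 8, p(q(4)) = p(8) = 6, p(q(5)) = p(7) = 7, p(q(6)) = p(6) = 4, p(q(7)) = p(3) = 9, p(q(8)) = p(9) = 2, p(q(9)) = p(2) = 1.
Hence pq = [0 3 5 8 6 7 4 9 2 1].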